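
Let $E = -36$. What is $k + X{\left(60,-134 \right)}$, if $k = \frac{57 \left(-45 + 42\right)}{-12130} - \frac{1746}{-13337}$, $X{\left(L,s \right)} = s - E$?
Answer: $- \frac{15830765773}{161777810} \approx -97.855$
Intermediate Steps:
$X{\left(L,s \right)} = 36 + s$ ($X{\left(L,s \right)} = s - -36 = s + 36 = 36 + s$)
$k = \frac{23459607}{161777810}$ ($k = 57 \left(-3\right) \left(- \frac{1}{12130}\right) - - \frac{1746}{13337} = \left(-171\right) \left(- \frac{1}{12130}\right) + \frac{1746}{13337} = \frac{171}{12130} + \frac{1746}{13337} = \frac{23459607}{161777810} \approx 0.14501$)
$k + X{\left(60,-134 \right)} = \frac{23459607}{161777810} + \left(36 - 134\right) = \frac{23459607}{161777810} - 98 = - \frac{15830765773}{161777810}$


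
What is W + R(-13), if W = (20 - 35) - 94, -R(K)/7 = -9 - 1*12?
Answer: 38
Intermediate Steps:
R(K) = 147 (R(K) = -7*(-9 - 1*12) = -7*(-9 - 12) = -7*(-21) = 147)
W = -109 (W = -15 - 94 = -109)
W + R(-13) = -109 + 147 = 38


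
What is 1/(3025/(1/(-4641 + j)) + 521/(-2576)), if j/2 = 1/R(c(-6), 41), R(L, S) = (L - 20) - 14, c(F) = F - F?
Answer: -43792/614804784057 ≈ -7.1229e-8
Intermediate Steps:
c(F) = 0
R(L, S) = -34 + L (R(L, S) = (-20 + L) - 14 = -34 + L)
j = -1/17 (j = 2/(-34 + 0) = 2/(-34) = 2*(-1/34) = -1/17 ≈ -0.058824)
1/(3025/(1/(-4641 + j)) + 521/(-2576)) = 1/(3025/(1/(-4641 - 1/17)) + 521/(-2576)) = 1/(3025/(1/(-78898/17)) + 521*(-1/2576)) = 1/(3025/(-17/78898) - 521/2576) = 1/(3025*(-78898/17) - 521/2576) = 1/(-238666450/17 - 521/2576) = 1/(-614804784057/43792) = -43792/614804784057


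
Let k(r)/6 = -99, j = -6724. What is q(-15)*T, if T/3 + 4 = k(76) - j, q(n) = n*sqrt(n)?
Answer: -275670*I*sqrt(15) ≈ -1.0677e+6*I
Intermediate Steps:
q(n) = n**(3/2)
k(r) = -594 (k(r) = 6*(-99) = -594)
T = 18378 (T = -12 + 3*(-594 - 1*(-6724)) = -12 + 3*(-594 + 6724) = -12 + 3*6130 = -12 + 18390 = 18378)
q(-15)*T = (-15)**(3/2)*18378 = -15*I*sqrt(15)*18378 = -275670*I*sqrt(15)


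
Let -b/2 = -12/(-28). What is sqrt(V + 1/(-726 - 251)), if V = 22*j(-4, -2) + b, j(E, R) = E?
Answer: I*sqrt(4156067139)/6839 ≈ 9.4265*I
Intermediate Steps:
b = -6/7 (b = -(-24)/(-28) = -(-24)*(-1)/28 = -2*3/7 = -6/7 ≈ -0.85714)
V = -622/7 (V = 22*(-4) - 6/7 = -88 - 6/7 = -622/7 ≈ -88.857)
sqrt(V + 1/(-726 - 251)) = sqrt(-622/7 + 1/(-726 - 251)) = sqrt(-622/7 + 1/(-977)) = sqrt(-622/7 - 1/977) = sqrt(-607701/6839) = I*sqrt(4156067139)/6839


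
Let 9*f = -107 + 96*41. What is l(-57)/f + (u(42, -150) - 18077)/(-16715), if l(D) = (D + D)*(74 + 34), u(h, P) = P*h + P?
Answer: -1758241837/64001735 ≈ -27.472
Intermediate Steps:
u(h, P) = P + P*h
f = 3829/9 (f = (-107 + 96*41)/9 = (-107 + 3936)/9 = (⅑)*3829 = 3829/9 ≈ 425.44)
l(D) = 216*D (l(D) = (2*D)*108 = 216*D)
l(-57)/f + (u(42, -150) - 18077)/(-16715) = (216*(-57))/(3829/9) + (-150*(1 + 42) - 18077)/(-16715) = -12312*9/3829 + (-150*43 - 18077)*(-1/16715) = -110808/3829 + (-6450 - 18077)*(-1/16715) = -110808/3829 - 24527*(-1/16715) = -110808/3829 + 24527/16715 = -1758241837/64001735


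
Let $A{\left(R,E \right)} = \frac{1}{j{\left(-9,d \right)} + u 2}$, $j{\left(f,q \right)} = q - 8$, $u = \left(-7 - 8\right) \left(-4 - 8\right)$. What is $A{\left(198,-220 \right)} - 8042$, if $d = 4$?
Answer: $- \frac{2862951}{356} \approx -8042.0$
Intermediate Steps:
$u = 180$ ($u = \left(-15\right) \left(-12\right) = 180$)
$j{\left(f,q \right)} = -8 + q$
$A{\left(R,E \right)} = \frac{1}{356}$ ($A{\left(R,E \right)} = \frac{1}{\left(-8 + 4\right) + 180 \cdot 2} = \frac{1}{-4 + 360} = \frac{1}{356}$)
$A{\left(198,-220 \right)} - 8042 = \frac{1}{356} - 8042 = - \frac{2862951}{356}$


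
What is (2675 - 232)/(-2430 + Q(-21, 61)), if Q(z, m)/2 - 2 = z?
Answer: -2443/2468 ≈ -0.98987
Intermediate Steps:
Q(z, m) = 4 + 2*z
(2675 - 232)/(-2430 + Q(-21, 61)) = (2675 - 232)/(-2430 + (4 + 2*(-21))) = 2443/(-2430 + (4 - 42)) = 2443/(-2430 - 38) = 2443/(-2468) = 2443*(-1/2468) = -2443/2468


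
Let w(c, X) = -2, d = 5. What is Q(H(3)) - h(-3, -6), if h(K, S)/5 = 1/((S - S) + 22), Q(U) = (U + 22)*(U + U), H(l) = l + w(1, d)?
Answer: 1007/22 ≈ 45.773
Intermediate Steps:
H(l) = -2 + l (H(l) = l - 2 = -2 + l)
Q(U) = 2*U*(22 + U) (Q(U) = (22 + U)*(2*U) = 2*U*(22 + U))
h(K, S) = 5/22 (h(K, S) = 5/((S - S) + 22) = 5/(0 + 22) = 5/22)
Q(H(3)) - h(-3, -6) = 2*(-2 + 3)*(22 + (-2 + 3)) - 1*5/22 = 2*1*(22 + 1) - 5/22 = 2*1*23 - 5/22 = 46 - 5/22 = 1007/22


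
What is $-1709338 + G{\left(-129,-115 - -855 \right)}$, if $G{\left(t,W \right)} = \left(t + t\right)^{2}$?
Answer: $-1642774$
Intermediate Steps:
$G{\left(t,W \right)} = 4 t^{2}$ ($G{\left(t,W \right)} = \left(2 t\right)^{2} = 4 t^{2}$)
$-1709338 + G{\left(-129,-115 - -855 \right)} = -1709338 + 4 \left(-129\right)^{2} = -1709338 + 4 \cdot 16641 = -1709338 + 66564 = -1642774$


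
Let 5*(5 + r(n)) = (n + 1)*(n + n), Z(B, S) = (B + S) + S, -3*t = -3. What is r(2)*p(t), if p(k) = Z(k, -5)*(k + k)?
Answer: 234/5 ≈ 46.800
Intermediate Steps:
t = 1 (t = -⅓*(-3) = 1)
Z(B, S) = B + 2*S
r(n) = -5 + 2*n*(1 + n)/5 (r(n) = -5 + ((n + 1)*(n + n))/5 = -5 + ((1 + n)*(2*n))/5 = -5 + (2*n*(1 + n))/5 = -5 + 2*n*(1 + n)/5)
p(k) = 2*k*(-10 + k) (p(k) = (k + 2*(-5))*(k + k) = (k - 10)*(2*k) = (-10 + k)*(2*k) = 2*k*(-10 + k))
r(2)*p(t) = (-5 + (⅖)*2 + (⅖)*2²)*(2*1*(-10 + 1)) = (-5 + ⅘ + (⅖)*4)*(2*1*(-9)) = (-5 + ⅘ + 8/5)*(-18) = -13/5*(-18) = 234/5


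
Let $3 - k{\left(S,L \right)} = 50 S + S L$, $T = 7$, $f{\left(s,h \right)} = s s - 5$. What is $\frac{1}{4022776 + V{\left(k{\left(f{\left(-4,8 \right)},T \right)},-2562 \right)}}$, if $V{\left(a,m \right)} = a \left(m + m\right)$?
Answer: $\frac{1}{7220152} \approx 1.385 \cdot 10^{-7}$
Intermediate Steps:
$f{\left(s,h \right)} = -5 + s^{2}$ ($f{\left(s,h \right)} = s^{2} - 5 = -5 + s^{2}$)
$k{\left(S,L \right)} = 3 - 50 S - L S$ ($k{\left(S,L \right)} = 3 - \left(50 S + S L\right) = 3 - \left(50 S + L S\right) = 3 - 50 S - L S$)
$V{\left(a,m \right)} = 2 a m$ ($V{\left(a,m \right)} = a 2 m = 2 a m$)
$\frac{1}{4022776 + V{\left(k{\left(f{\left(-4,8 \right)},T \right)},-2562 \right)}} = \frac{1}{4022776 + 2 \left(3 - 50 \left(-5 + \left(-4\right)^{2}\right) - 7 \left(-5 + \left(-4\right)^{2}\right)\right) \left(-2562\right)} = \frac{1}{4022776 + 2 \left(3 - 50 \left(-5 + 16\right) - 7 \left(-5 + 16\right)\right) \left(-2562\right)} = \frac{1}{4022776 + 2 \left(3 - 550 - 7 \cdot 11\right) \left(-2562\right)} = \frac{1}{4022776 + 2 \left(3 - 550 - 77\right) \left(-2562\right)} = \frac{1}{4022776 + 2 \left(-624\right) \left(-2562\right)} = \frac{1}{4022776 + 3197376} = \frac{1}{7220152}$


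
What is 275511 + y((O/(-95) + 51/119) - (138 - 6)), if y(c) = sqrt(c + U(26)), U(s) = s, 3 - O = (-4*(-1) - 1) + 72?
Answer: 275511 + I*sqrt(46351165)/665 ≈ 2.7551e+5 + 10.238*I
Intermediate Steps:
O = -72 (O = 3 - ((-4*(-1) - 1) + 72) = 3 - ((4 - 1) + 72) = 3 - (3 + 72) = 3 - 1*75 = 3 - 75 = -72)
y(c) = sqrt(26 + c) (y(c) = sqrt(c + 26) = sqrt(26 + c))
275511 + y((O/(-95) + 51/119) - (138 - 6)) = 275511 + sqrt(26 + ((-72/(-95) + 51/119) - (138 - 6))) = 275511 + sqrt(26 + ((-72*(-1/95) + 51*(1/119)) - 1*132)) = 275511 + sqrt(26 + ((72/95 + 3/7) - 132)) = 275511 + sqrt(26 + (789/665 - 132)) = 275511 + sqrt(26 - 86991/665) = 275511 + sqrt(-69701/665) = 275511 + I*sqrt(46351165)/665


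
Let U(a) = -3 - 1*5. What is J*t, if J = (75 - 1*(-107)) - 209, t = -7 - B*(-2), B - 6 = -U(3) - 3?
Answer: -405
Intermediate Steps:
U(a) = -8 (U(a) = -3 - 5 = -8)
B = 11 (B = 6 + (-1*(-8) - 3) = 6 + (8 - 3) = 6 + 5 = 11)
t = 15 (t = -7 - 11*(-2) = -7 - 1*(-22) = -7 + 22 = 15)
J = -27 (J = (75 + 107) - 209 = 182 - 209 = -27)
J*t = -27*15 = -405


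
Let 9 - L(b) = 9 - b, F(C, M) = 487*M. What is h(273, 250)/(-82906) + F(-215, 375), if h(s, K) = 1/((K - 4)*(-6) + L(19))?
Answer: 22060011920251/120794042 ≈ 1.8263e+5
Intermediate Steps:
L(b) = b (L(b) = 9 - (9 - b) = 9 + (-9 + b) = b)
h(s, K) = 1/(43 - 6*K) (h(s, K) = 1/((K - 4)*(-6) + 19) = 1/((-4 + K)*(-6) + 19) = 1/((24 - 6*K) + 19) = 1/(43 - 6*K))
h(273, 250)/(-82906) + F(-215, 375) = 1/((43 - 6*250)*(-82906)) + 487*375 = -1/82906/(43 - 1500) + 182625 = -1/82906/(-1457) + 182625 = -1/1457*(-1/82906) + 182625 = 1/120794042 + 182625 = 22060011920251/120794042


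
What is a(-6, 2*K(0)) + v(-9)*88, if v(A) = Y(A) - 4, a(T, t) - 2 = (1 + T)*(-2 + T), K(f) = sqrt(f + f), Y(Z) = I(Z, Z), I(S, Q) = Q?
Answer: -1102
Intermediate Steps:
Y(Z) = Z
K(f) = sqrt(2)*sqrt(f) (K(f) = sqrt(2*f) = sqrt(2)*sqrt(f))
a(T, t) = 2 + (1 + T)*(-2 + T)
v(A) = -4 + A (v(A) = A - 4 = -4 + A)
a(-6, 2*K(0)) + v(-9)*88 = -6*(-1 - 6) + (-4 - 9)*88 = -6*(-7) - 13*88 = 42 - 1144 = -1102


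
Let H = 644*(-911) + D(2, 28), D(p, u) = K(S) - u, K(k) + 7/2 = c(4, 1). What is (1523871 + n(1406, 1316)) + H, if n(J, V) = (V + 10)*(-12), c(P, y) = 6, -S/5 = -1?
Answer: 1842499/2 ≈ 9.2125e+5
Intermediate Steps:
S = 5 (S = -5*(-1) = 5)
K(k) = 5/2 (K(k) = -7/2 + 6 = 5/2)
n(J, V) = -120 - 12*V (n(J, V) = (10 + V)*(-12) = -120 - 12*V)
D(p, u) = 5/2 - u
H = -1173419/2 (H = 644*(-911) + (5/2 - 1*28) = -586684 + (5/2 - 28) = -586684 - 51/2 = -1173419/2 ≈ -5.8671e+5)
(1523871 + n(1406, 1316)) + H = (1523871 + (-120 - 12*1316)) - 1173419/2 = (1523871 + (-120 - 15792)) - 1173419/2 = (1523871 - 15912) - 1173419/2 = 1507959 - 1173419/2 = 1842499/2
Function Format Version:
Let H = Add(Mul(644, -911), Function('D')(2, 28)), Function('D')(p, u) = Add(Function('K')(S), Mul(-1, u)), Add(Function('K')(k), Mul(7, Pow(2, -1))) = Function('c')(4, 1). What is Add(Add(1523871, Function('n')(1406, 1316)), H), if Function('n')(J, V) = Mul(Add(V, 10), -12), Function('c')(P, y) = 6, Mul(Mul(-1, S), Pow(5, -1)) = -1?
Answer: Rational(1842499, 2) ≈ 9.2125e+5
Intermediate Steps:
S = 5 (S = Mul(-5, -1) = 5)
Function('K')(k) = Rational(5, 2) (Function('K')(k) = Add(Rational(-7, 2), 6) = Rational(5, 2))
Function('n')(J, V) = Add(-120, Mul(-12, V)) (Function('n')(J, V) = Mul(Add(10, V), -12) = Add(-120, Mul(-12, V)))
Function('D')(p, u) = Add(Rational(5, 2), Mul(-1, u))
H = Rational(-1173419, 2) (H = Add(Mul(644, -911), Add(Rational(5, 2), Mul(-1, 28))) = Add(-586684, Add(Rational(5, 2), -28)) = Add(-586684, Rational(-51, 2)) = Rational(-1173419, 2) ≈ -5.8671e+5)
Add(Add(1523871, Function('n')(1406, 1316)), H) = Add(Add(1523871, Add(-120, Mul(-12, 1316))), Rational(-1173419, 2)) = Add(Add(1523871, Add(-120, -15792)), Rational(-1173419, 2)) = Add(Add(1523871, -15912), Rational(-1173419, 2)) = Add(1507959, Rational(-1173419, 2)) = Rational(1842499, 2)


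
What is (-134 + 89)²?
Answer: 2025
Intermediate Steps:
(-134 + 89)² = (-45)² = 2025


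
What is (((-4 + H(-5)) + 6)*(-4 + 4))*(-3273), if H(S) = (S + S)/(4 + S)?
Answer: 0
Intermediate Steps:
H(S) = 2*S/(4 + S) (H(S) = (2*S)/(4 + S) = 2*S/(4 + S))
(((-4 + H(-5)) + 6)*(-4 + 4))*(-3273) = (((-4 + 2*(-5)/(4 - 5)) + 6)*(-4 + 4))*(-3273) = (((-4 + 2*(-5)/(-1)) + 6)*0)*(-3273) = (((-4 + 2*(-5)*(-1)) + 6)*0)*(-3273) = (((-4 + 10) + 6)*0)*(-3273) = ((6 + 6)*0)*(-3273) = (12*0)*(-3273) = 0*(-3273) = 0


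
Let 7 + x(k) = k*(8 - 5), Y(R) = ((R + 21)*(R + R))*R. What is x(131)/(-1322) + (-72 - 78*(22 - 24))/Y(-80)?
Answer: -36452281/124796800 ≈ -0.29209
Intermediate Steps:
Y(R) = 2*R²*(21 + R) (Y(R) = ((21 + R)*(2*R))*R = (2*R*(21 + R))*R = 2*R²*(21 + R))
x(k) = -7 + 3*k (x(k) = -7 + k*(8 - 5) = -7 + k*3 = -7 + 3*k)
x(131)/(-1322) + (-72 - 78*(22 - 24))/Y(-80) = (-7 + 3*131)/(-1322) + (-72 - 78*(22 - 24))/((2*(-80)²*(21 - 80))) = (-7 + 393)*(-1/1322) + (-72 - 78*(-2))/((2*6400*(-59))) = 386*(-1/1322) + (-72 + 156)/(-755200) = -193/661 + 84*(-1/755200) = -193/661 - 21/188800 = -36452281/124796800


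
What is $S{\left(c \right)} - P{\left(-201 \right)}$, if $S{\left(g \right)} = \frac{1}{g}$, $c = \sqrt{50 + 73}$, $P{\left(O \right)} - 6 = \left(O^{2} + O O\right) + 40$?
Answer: $-80848 + \frac{\sqrt{123}}{123} \approx -80848.0$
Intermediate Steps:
$P{\left(O \right)} = 46 + 2 O^{2}$ ($P{\left(O \right)} = 6 + \left(\left(O^{2} + O O\right) + 40\right) = 6 + \left(\left(O^{2} + O^{2}\right) + 40\right) = 6 + \left(2 O^{2} + 40\right) = 6 + \left(40 + 2 O^{2}\right) = 46 + 2 O^{2}$)
$c = \sqrt{123} \approx 11.091$
$S{\left(c \right)} - P{\left(-201 \right)} = \frac{1}{\sqrt{123}} - \left(46 + 2 \left(-201\right)^{2}\right) = \frac{\sqrt{123}}{123} - \left(46 + 2 \cdot 40401\right) = \frac{\sqrt{123}}{123} - \left(46 + 80802\right) = \frac{\sqrt{123}}{123} - 80848 = -80848 + \frac{\sqrt{123}}{123}$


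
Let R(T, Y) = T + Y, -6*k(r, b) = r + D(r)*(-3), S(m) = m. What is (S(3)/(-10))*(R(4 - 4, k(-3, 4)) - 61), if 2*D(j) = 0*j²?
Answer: 363/20 ≈ 18.150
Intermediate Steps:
D(j) = 0 (D(j) = (0*j²)/2 = (½)*0 = 0)
k(r, b) = -r/6 (k(r, b) = -(r + 0*(-3))/6 = -(r + 0)/6 = -r/6)
(S(3)/(-10))*(R(4 - 4, k(-3, 4)) - 61) = (3/(-10))*(((4 - 4) - ⅙*(-3)) - 61) = (3*(-⅒))*((0 + ½) - 61) = -3*(½ - 61)/10 = -3/10*(-121/2) = 363/20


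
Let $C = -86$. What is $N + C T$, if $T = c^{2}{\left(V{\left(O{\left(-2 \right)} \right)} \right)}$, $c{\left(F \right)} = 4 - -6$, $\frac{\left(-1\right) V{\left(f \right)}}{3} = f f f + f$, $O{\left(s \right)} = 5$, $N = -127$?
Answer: $-8727$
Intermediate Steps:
$V{\left(f \right)} = - 3 f - 3 f^{3}$ ($V{\left(f \right)} = - 3 \left(f f f + f\right) = - 3 \left(f^{2} f + f\right) = - 3 \left(f^{3} + f\right) = - 3 \left(f + f^{3}\right) = - 3 f - 3 f^{3}$)
$c{\left(F \right)} = 10$ ($c{\left(F \right)} = 4 + 6 = 10$)
$T = 100$ ($T = 10^{2} = 100$)
$N + C T = -127 - 8600 = -8727$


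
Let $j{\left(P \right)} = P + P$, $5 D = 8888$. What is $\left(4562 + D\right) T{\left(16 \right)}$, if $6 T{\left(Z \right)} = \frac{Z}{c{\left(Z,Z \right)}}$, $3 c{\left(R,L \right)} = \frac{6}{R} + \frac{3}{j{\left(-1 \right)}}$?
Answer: $- \frac{225408}{5} \approx -45082.0$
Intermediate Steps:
$D = \frac{8888}{5}$ ($D = \frac{1}{5} \cdot 8888 = \frac{8888}{5} \approx 1777.6$)
$j{\left(P \right)} = 2 P$
$c{\left(R,L \right)} = - \frac{1}{2} + \frac{2}{R}$ ($c{\left(R,L \right)} = \frac{\frac{6}{R} + \frac{3}{2 \left(-1\right)}}{3} = \frac{\frac{6}{R} + \frac{3}{-2}}{3} = \frac{\frac{6}{R} + 3 \left(- \frac{1}{2}\right)}{3} = \frac{\frac{6}{R} - \frac{3}{2}}{3} = \frac{- \frac{3}{2} + \frac{6}{R}}{3} = - \frac{1}{2} + \frac{2}{R}$)
$T{\left(Z \right)} = \frac{Z^{2}}{3 \left(4 - Z\right)}$ ($T{\left(Z \right)} = \frac{Z \frac{1}{\frac{1}{2} \frac{1}{Z} \left(4 - Z\right)}}{6} = \frac{Z \frac{2 Z}{4 - Z}}{6} = \frac{2 Z^{2} \frac{1}{4 - Z}}{6} = \frac{Z^{2}}{3 \left(4 - Z\right)}$)
$\left(4562 + D\right) T{\left(16 \right)} = \left(4562 + \frac{8888}{5}\right) \left(- \frac{16^{2}}{-12 + 3 \cdot 16}\right) = \frac{31698 \left(\left(-1\right) 256 \frac{1}{-12 + 48}\right)}{5} = \frac{31698 \left(\left(-1\right) 256 \cdot \frac{1}{36}\right)}{5} = \frac{31698}{5} \left(- \frac{64}{9}\right) = - \frac{225408}{5}$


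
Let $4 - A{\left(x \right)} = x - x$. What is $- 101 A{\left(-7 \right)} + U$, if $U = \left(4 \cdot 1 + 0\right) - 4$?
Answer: $-404$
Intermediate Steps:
$A{\left(x \right)} = 4$ ($A{\left(x \right)} = 4 - \left(x - x\right) = 4 - 0 = 4 + 0 = 4$)
$U = 0$ ($U = \left(4 + 0\right) - 4 = 4 - 4 = 0$)
$- 101 A{\left(-7 \right)} + U = \left(-101\right) 4 + 0 = -404 + 0 = -404$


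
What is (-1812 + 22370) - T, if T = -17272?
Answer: 37830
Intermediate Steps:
(-1812 + 22370) - T = (-1812 + 22370) - 1*(-17272) = 20558 + 17272 = 37830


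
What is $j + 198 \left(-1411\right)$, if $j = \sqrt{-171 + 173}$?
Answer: $-279378 + \sqrt{2} \approx -2.7938 \cdot 10^{5}$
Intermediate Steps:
$j = \sqrt{2} \approx 1.4142$
$j + 198 \left(-1411\right) = \sqrt{2} + 198 \left(-1411\right) = \sqrt{2} - 279378 = -279378 + \sqrt{2}$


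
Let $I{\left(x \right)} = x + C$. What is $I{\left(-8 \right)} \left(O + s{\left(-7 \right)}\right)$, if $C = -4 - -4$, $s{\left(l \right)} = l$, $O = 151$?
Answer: $-1152$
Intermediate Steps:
$C = 0$ ($C = -4 + 4 = 0$)
$I{\left(x \right)} = x$ ($I{\left(x \right)} = x + 0 = x$)
$I{\left(-8 \right)} \left(O + s{\left(-7 \right)}\right) = - 8 \left(151 - 7\right) = \left(-8\right) 144 = -1152$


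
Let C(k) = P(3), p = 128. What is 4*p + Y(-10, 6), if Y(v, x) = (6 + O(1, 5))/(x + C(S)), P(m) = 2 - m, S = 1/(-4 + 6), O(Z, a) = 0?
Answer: 2566/5 ≈ 513.20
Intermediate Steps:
S = 1/2 ≈ 0.50000
C(k) = -1 (C(k) = 2 - 1*3 = 2 - 3 = -1)
Y(v, x) = 6/(-1 + x) (Y(v, x) = (6 + 0)/(x - 1) = 6/(-1 + x))
4*p + Y(-10, 6) = 4*128 + 6/(-1 + 6) = 512 + 6/5 = 2566/5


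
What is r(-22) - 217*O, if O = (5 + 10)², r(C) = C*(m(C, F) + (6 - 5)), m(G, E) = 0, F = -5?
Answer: -48847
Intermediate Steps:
r(C) = C (r(C) = C*(0 + (6 - 5)) = C*(0 + 1) = C*1 = C)
O = 225 (O = 15² = 225)
r(-22) - 217*O = -22 - 217*225 = -22 - 48825 = -48847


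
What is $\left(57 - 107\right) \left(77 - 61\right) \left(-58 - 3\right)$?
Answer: $48800$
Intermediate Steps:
$\left(57 - 107\right) \left(77 - 61\right) \left(-58 - 3\right) = - 50 \cdot 16 \left(-61\right) = \left(-50\right) \left(-976\right) = 48800$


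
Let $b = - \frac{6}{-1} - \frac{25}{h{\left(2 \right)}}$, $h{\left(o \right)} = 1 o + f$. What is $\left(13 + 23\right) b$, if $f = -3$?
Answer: $1116$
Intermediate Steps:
$h{\left(o \right)} = -3 + o$ ($h{\left(o \right)} = 1 o - 3 = o - 3 = -3 + o$)
$b = 31$ ($b = - \frac{6}{-1} - \frac{25}{-3 + 2} = \left(-6\right) \left(-1\right) - \frac{25}{-1} = 6 - -25 = 6 + 25 = 31$)
$\left(13 + 23\right) b = \left(13 + 23\right) 31 = 36 \cdot 31 = 1116$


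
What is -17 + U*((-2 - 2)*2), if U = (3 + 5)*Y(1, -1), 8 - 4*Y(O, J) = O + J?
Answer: -145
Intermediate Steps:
Y(O, J) = 2 - J/4 - O/4 (Y(O, J) = 2 - (O + J)/4 = 2 - (J + O)/4 = 2 + (-J/4 - O/4) = 2 - J/4 - O/4)
U = 16 (U = (3 + 5)*(2 - ¼*(-1) - ¼*1) = 8*(2 + ¼ - ¼) = 8*2 = 16)
-17 + U*((-2 - 2)*2) = -17 + 16*((-2 - 2)*2) = -17 + 16*(-4*2) = -17 + 16*(-8) = -17 - 128 = -145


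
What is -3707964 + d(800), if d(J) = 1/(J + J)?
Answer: -5932742399/1600 ≈ -3.7080e+6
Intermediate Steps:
d(J) = 1/(2*J)
-3707964 + d(800) = -3707964 + (½)/800 = -3707964 + (½)*(1/800) = -3707964 + 1/1600 = -5932742399/1600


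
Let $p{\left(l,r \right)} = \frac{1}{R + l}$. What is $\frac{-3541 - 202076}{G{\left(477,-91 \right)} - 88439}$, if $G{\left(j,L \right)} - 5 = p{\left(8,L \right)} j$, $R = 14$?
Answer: $\frac{1507858}{648357} \approx 2.3257$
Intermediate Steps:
$p{\left(l,r \right)} = \frac{1}{14 + l}$
$G{\left(j,L \right)} = 5 + \frac{j}{22}$ ($G{\left(j,L \right)} = 5 + \frac{j}{14 + 8} = 5 + \frac{j}{22}$)
$\frac{-3541 - 202076}{G{\left(477,-91 \right)} - 88439} = \frac{-3541 - 202076}{\left(5 + \frac{1}{22} \cdot 477\right) - 88439} = - \frac{205617}{\left(5 + \frac{477}{22}\right) - 88439} = - \frac{205617}{\frac{587}{22} - 88439} = - \frac{205617}{- \frac{1945071}{22}} = \left(-205617\right) \left(- \frac{22}{1945071}\right) = \frac{1507858}{648357}$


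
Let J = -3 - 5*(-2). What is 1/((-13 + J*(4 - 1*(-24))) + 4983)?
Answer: 1/5166 ≈ 0.00019357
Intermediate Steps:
J = 7 (J = -3 + 10 = 7)
1/((-13 + J*(4 - 1*(-24))) + 4983) = 1/((-13 + 7*(4 - 1*(-24))) + 4983) = 1/((-13 + 7*(4 + 24)) + 4983) = 1/((-13 + 7*28) + 4983) = 1/((-13 + 196) + 4983) = 1/(183 + 4983) = 1/5166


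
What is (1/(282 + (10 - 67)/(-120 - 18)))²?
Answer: 2116/168766081 ≈ 1.2538e-5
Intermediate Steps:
(1/(282 + (10 - 67)/(-120 - 18)))² = (1/(282 - 57/(-138)))² = (1/(282 - 57*(-1/138)))² = (1/(282 + 19/46))² = (1/(12991/46))² = (46/12991)² = 2116/168766081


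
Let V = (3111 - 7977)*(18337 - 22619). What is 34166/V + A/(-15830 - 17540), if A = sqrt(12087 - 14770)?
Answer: 17083/10418106 - I*sqrt(2683)/33370 ≈ 0.0016397 - 0.0015522*I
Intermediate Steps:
V = 20836212 (V = -4866*(-4282) = 20836212)
A = I*sqrt(2683) (A = sqrt(-2683) = I*sqrt(2683) ≈ 51.798*I)
34166/V + A/(-15830 - 17540) = 34166/20836212 + (I*sqrt(2683))/(-15830 - 17540) = 34166*(1/20836212) + (I*sqrt(2683))/(-33370) = 17083/10418106 + (I*sqrt(2683))*(-1/33370) = 17083/10418106 - I*sqrt(2683)/33370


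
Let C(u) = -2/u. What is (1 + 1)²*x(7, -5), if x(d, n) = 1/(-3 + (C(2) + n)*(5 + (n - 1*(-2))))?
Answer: -4/15 ≈ -0.26667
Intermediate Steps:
x(d, n) = 1/(-3 + (-1 + n)*(7 + n)) (x(d, n) = 1/(-3 + (-2/2 + n)*(5 + (n - 1*(-2)))) = 1/(-3 + (-2*½ + n)*(5 + (n + 2))) = 1/(-3 + (-1 + n)*(5 + (2 + n))) = 1/(-3 + (-1 + n)*(7 + n)))
(1 + 1)²*x(7, -5) = (1 + 1)²/(-10 + (-5)² + 6*(-5)) = 2²/(-10 + 25 - 30) = 4/(-15) = 4*(-1/15) = -4/15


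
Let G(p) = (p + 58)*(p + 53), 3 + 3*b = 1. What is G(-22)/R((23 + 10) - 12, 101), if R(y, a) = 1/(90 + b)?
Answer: 99696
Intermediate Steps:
b = -2/3 (b = -1 + (1/3)*1 = -1 + 1/3 = -2/3 ≈ -0.66667)
R(y, a) = 3/268 (R(y, a) = 1/(90 - 2/3) = 1/(268/3) = 3/268)
G(p) = (53 + p)*(58 + p) (G(p) = (58 + p)*(53 + p) = (53 + p)*(58 + p))
G(-22)/R((23 + 10) - 12, 101) = (3074 + (-22)**2 + 111*(-22))/(3/268) = (3074 + 484 - 2442)*(268/3) = 1116*(268/3) = 99696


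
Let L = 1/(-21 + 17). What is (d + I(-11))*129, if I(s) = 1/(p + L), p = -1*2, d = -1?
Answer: -559/3 ≈ -186.33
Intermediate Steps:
p = -2
L = -¼ (L = 1/(-4) = -¼ ≈ -0.25000)
I(s) = -4/9 (I(s) = 1/(-2 - ¼) = 1/(-9/4) = -4/9)
(d + I(-11))*129 = (-1 - 4/9)*129 = -13/9*129 = -559/3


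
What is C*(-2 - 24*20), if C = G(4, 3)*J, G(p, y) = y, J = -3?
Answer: 4338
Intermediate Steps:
C = -9 (C = 3*(-3) = -9)
C*(-2 - 24*20) = -9*(-2 - 24*20) = -9*(-2 - 480) = -9*(-482) = 4338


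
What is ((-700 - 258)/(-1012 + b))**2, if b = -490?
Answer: 229441/564001 ≈ 0.40681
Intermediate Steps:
((-700 - 258)/(-1012 + b))**2 = ((-700 - 258)/(-1012 - 490))**2 = (-958/(-1502))**2 = (-958*(-1/1502))**2 = (479/751)**2 = 229441/564001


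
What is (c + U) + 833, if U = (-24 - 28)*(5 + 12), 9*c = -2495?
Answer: -2954/9 ≈ -328.22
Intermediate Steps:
c = -2495/9 (c = (⅑)*(-2495) = -2495/9 ≈ -277.22)
U = -884 (U = -52*17 = -884)
(c + U) + 833 = (-2495/9 - 884) + 833 = -10451/9 + 833 = -2954/9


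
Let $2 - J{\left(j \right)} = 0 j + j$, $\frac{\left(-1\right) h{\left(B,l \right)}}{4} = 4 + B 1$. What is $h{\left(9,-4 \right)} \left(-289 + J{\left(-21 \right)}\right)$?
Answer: $13832$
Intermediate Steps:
$h{\left(B,l \right)} = -16 - 4 B$ ($h{\left(B,l \right)} = - 4 \left(4 + B 1\right) = - 4 \left(4 + B\right) = -16 - 4 B$)
$J{\left(j \right)} = 2 - j$ ($J{\left(j \right)} = 2 - \left(0 j + j\right) = 2 - \left(0 + j\right) = 2 - j$)
$h{\left(9,-4 \right)} \left(-289 + J{\left(-21 \right)}\right) = \left(-16 - 36\right) \left(-289 + \left(2 - -21\right)\right) = \left(-16 - 36\right) \left(-289 + \left(2 + 21\right)\right) = - 52 \left(-289 + 23\right) = \left(-52\right) \left(-266\right) = 13832$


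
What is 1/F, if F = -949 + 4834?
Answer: 1/3885 ≈ 0.00025740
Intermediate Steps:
F = 3885
1/F = 1/3885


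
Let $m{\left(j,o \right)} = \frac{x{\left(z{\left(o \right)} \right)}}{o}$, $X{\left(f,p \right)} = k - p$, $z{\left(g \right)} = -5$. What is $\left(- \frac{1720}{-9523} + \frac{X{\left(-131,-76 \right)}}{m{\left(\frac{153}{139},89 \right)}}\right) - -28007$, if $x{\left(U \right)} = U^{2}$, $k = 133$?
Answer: $\frac{6844946848}{238075} \approx 28751.0$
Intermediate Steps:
$X{\left(f,p \right)} = 133 - p$
$m{\left(j,o \right)} = \frac{25}{o}$ ($m{\left(j,o \right)} = \frac{\left(-5\right)^{2}}{o} = \frac{25}{o}$)
$\left(- \frac{1720}{-9523} + \frac{X{\left(-131,-76 \right)}}{m{\left(\frac{153}{139},89 \right)}}\right) - -28007 = \left(- \frac{1720}{-9523} + \frac{133 - -76}{25 \cdot \frac{1}{89}}\right) - -28007 = \left(\left(-1720\right) \left(- \frac{1}{9523}\right) + \frac{133 + 76}{25 \cdot \frac{1}{89}}\right) + 28007 = \left(\frac{1720}{9523} + \frac{209}{\frac{25}{89}}\right) + 28007 = \left(\frac{1720}{9523} + 209 \cdot \frac{89}{25}\right) + 28007 = \left(\frac{1720}{9523} + \frac{18601}{25}\right) + 28007 = \frac{177180323}{238075} + 28007 = \frac{6844946848}{238075}$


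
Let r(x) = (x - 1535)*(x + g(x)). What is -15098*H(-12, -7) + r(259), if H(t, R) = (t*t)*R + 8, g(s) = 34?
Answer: 14724132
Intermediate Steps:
H(t, R) = 8 + R*t² (H(t, R) = t²*R + 8 = R*t² + 8 = 8 + R*t²)
r(x) = (-1535 + x)*(34 + x) (r(x) = (x - 1535)*(x + 34) = (-1535 + x)*(34 + x))
-15098*H(-12, -7) + r(259) = -15098*(8 - 7*(-12)²) + (-52190 + 259² - 1501*259) = -15098*(8 - 7*144) + (-52190 + 67081 - 388759) = -15098*(8 - 1008) - 373868 = -15098*(-1000) - 373868 = 15098000 - 373868 = 14724132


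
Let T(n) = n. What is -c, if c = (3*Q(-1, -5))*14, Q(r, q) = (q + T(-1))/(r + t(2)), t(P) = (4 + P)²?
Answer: 36/5 ≈ 7.2000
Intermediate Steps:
Q(r, q) = (-1 + q)/(36 + r) (Q(r, q) = (q - 1)/(r + (4 + 2)²) = (-1 + q)/(r + 6²) = (-1 + q)/(r + 36) = (-1 + q)/(36 + r))
c = -36/5 (c = (3*((-1 - 5)/(36 - 1)))*14 = (3*(-6/35))*14 = -18/35*14 = -36/5 ≈ -7.2000)
-c = -1*(-36/5) = 36/5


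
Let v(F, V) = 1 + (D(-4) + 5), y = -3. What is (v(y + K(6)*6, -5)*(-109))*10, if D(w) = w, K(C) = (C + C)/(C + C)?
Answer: -2180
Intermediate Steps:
K(C) = 1 (K(C) = (2*C)/((2*C)) = (2*C)*(1/(2*C)) = 1)
v(F, V) = 2 (v(F, V) = 1 + (-4 + 5) = 1 + 1 = 2)
(v(y + K(6)*6, -5)*(-109))*10 = (2*(-109))*10 = -218*10 = -2180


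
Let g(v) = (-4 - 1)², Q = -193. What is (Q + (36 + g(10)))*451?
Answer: -59532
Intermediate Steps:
g(v) = 25 (g(v) = (-5)² = 25)
(Q + (36 + g(10)))*451 = (-193 + (36 + 25))*451 = (-193 + 61)*451 = -132*451 = -59532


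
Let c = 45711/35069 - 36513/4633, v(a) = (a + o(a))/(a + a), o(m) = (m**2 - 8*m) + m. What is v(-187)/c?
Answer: 31357612661/2137390668 ≈ 14.671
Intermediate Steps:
o(m) = m**2 - 7*m
v(a) = (a + a*(-7 + a))/(2*a) (v(a) = (a + a*(-7 + a))/(a + a) = (a + a*(-7 + a))/((2*a)) = (a + a*(-7 + a))*(1/(2*a)) = (a + a*(-7 + a))/(2*a))
c = -1068695334/162474677 (c = 45711*(1/35069) - 36513*1/4633 = 45711/35069 - 36513/4633 = -1068695334/162474677 ≈ -6.5776)
v(-187)/c = (-3 + (1/2)*(-187))/(-1068695334/162474677) = (-3 - 187/2)*(-162474677/1068695334) = -193/2*(-162474677/1068695334) = 31357612661/2137390668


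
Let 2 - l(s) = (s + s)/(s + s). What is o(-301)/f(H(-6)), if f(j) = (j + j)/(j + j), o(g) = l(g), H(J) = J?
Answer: 1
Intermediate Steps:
l(s) = 1 (l(s) = 2 - (s + s)/(s + s) = 2 - 2*s/(2*s) = 2 - 2*s*1/(2*s) = 2 - 1*1 = 2 - 1 = 1)
o(g) = 1
f(j) = 1 (f(j) = (2*j)/((2*j)) = (2*j)*(1/(2*j)) = 1)
o(-301)/f(H(-6)) = 1/1 = 1*1 = 1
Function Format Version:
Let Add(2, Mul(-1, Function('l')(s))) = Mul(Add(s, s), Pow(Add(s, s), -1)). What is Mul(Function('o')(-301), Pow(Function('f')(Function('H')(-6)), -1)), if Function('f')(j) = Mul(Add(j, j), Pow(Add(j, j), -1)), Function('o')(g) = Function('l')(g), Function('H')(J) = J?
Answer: 1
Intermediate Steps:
Function('l')(s) = 1 (Function('l')(s) = Add(2, Mul(-1, Mul(Add(s, s), Pow(Add(s, s), -1)))) = Add(2, Mul(-1, Mul(Mul(2, s), Pow(Mul(2, s), -1)))) = Add(2, Mul(-1, Mul(Mul(2, s), Mul(Rational(1, 2), Pow(s, -1))))) = Add(2, Mul(-1, 1)) = Add(2, -1) = 1)
Function('o')(g) = 1
Function('f')(j) = 1 (Function('f')(j) = Mul(Mul(2, j), Pow(Mul(2, j), -1)) = Mul(Mul(2, j), Mul(Rational(1, 2), Pow(j, -1))) = 1)
Mul(Function('o')(-301), Pow(Function('f')(Function('H')(-6)), -1)) = Mul(1, Pow(1, -1)) = Mul(1, 1) = 1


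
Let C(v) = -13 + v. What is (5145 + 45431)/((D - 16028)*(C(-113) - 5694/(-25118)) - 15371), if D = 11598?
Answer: 635183984/6804526021 ≈ 0.093347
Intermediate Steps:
(5145 + 45431)/((D - 16028)*(C(-113) - 5694/(-25118)) - 15371) = (5145 + 45431)/((11598 - 16028)*((-13 - 113) - 5694/(-25118)) - 15371) = 50576/(-4430*(-126 - 5694*(-1/25118)) - 15371) = 50576/(-4430*(-126 + 2847/12559) - 15371) = 50576/(-4430*(-1579587/12559) - 15371) = 50576/(6997570410/12559 - 15371) = 50576/(6804526021/12559) = 50576*(12559/6804526021) = 635183984/6804526021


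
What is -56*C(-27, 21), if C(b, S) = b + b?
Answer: 3024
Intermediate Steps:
C(b, S) = 2*b
-56*C(-27, 21) = -112*(-27) = -56*(-54) = 3024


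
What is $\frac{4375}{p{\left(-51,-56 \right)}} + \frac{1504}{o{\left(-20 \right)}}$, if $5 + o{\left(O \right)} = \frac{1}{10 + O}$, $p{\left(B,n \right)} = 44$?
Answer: $- \frac{438635}{2244} \approx -195.47$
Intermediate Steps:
$o{\left(O \right)} = -5 + \frac{1}{10 + O}$
$\frac{4375}{p{\left(-51,-56 \right)}} + \frac{1504}{o{\left(-20 \right)}} = \frac{4375}{44} + \frac{1504}{\frac{1}{10 - 20} \left(-49 - -100\right)} = 4375 \cdot \frac{1}{44} + \frac{1504}{\frac{1}{-10} \left(-49 + 100\right)} = \frac{4375}{44} + \frac{1504}{\left(- \frac{1}{10}\right) 51} = \frac{4375}{44} + \frac{1504}{- \frac{51}{10}} = \frac{4375}{44} + 1504 \left(- \frac{10}{51}\right) = \frac{4375}{44} - \frac{15040}{51} = - \frac{438635}{2244}$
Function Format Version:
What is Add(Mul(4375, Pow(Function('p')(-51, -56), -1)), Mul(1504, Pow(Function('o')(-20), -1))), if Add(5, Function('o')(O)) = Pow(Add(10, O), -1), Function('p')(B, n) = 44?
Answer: Rational(-438635, 2244) ≈ -195.47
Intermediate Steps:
Function('o')(O) = Add(-5, Pow(Add(10, O), -1))
Add(Mul(4375, Pow(Function('p')(-51, -56), -1)), Mul(1504, Pow(Function('o')(-20), -1))) = Add(Mul(4375, Pow(44, -1)), Mul(1504, Pow(Mul(Pow(Add(10, -20), -1), Add(-49, Mul(-5, -20))), -1))) = Add(Mul(4375, Rational(1, 44)), Mul(1504, Pow(Mul(Pow(-10, -1), Add(-49, 100)), -1))) = Add(Rational(4375, 44), Mul(1504, Pow(Mul(Rational(-1, 10), 51), -1))) = Add(Rational(4375, 44), Mul(1504, Pow(Rational(-51, 10), -1))) = Add(Rational(4375, 44), Mul(1504, Rational(-10, 51))) = Add(Rational(4375, 44), Rational(-15040, 51)) = Rational(-438635, 2244)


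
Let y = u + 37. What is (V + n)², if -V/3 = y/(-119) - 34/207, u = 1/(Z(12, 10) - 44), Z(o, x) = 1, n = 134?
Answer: 2286263705712100/124660543329 ≈ 18340.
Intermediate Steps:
u = -1/43 (u = 1/(1 - 44) = 1/(-43) = -1/43 ≈ -0.023256)
y = 1590/43 (y = -1/43 + 37 = 1590/43 ≈ 36.977)
V = 503108/353073 (V = -3*((1590/43)/(-119) - 34/207) = -3*((1590/43)*(-1/119) - 34*1/207) = -3*(-1590/5117 - 34/207) = -3*(-503108/1059219) = 503108/353073 ≈ 1.4249)
(V + n)² = (503108/353073 + 134)² = (47814890/353073)² = 2286263705712100/124660543329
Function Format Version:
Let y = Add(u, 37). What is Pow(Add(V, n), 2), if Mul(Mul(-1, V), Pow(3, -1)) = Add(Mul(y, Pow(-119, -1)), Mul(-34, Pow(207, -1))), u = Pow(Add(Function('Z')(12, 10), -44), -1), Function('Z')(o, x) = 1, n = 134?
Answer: Rational(2286263705712100, 124660543329) ≈ 18340.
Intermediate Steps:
u = Rational(-1, 43) (u = Pow(Add(1, -44), -1) = Pow(-43, -1) = Rational(-1, 43) ≈ -0.023256)
y = Rational(1590, 43) (y = Add(Rational(-1, 43), 37) = Rational(1590, 43) ≈ 36.977)
V = Rational(503108, 353073) (V = Mul(-3, Add(Mul(Rational(1590, 43), Pow(-119, -1)), Mul(-34, Pow(207, -1)))) = Mul(-3, Add(Mul(Rational(1590, 43), Rational(-1, 119)), Mul(-34, Rational(1, 207)))) = Mul(-3, Add(Rational(-1590, 5117), Rational(-34, 207))) = Mul(-3, Rational(-503108, 1059219)) = Rational(503108, 353073) ≈ 1.4249)
Pow(Add(V, n), 2) = Pow(Add(Rational(503108, 353073), 134), 2) = Pow(Rational(47814890, 353073), 2) = Rational(2286263705712100, 124660543329)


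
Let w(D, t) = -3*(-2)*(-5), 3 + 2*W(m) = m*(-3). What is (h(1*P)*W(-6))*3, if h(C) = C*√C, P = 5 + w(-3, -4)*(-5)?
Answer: 6975*√155/2 ≈ 43419.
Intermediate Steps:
W(m) = -3/2 - 3*m/2 (W(m) = -3/2 + (m*(-3))/2 = -3/2 + (-3*m)/2 = -3/2 - 3*m/2)
w(D, t) = -30 (w(D, t) = 6*(-5) = -30)
P = 155 (P = 5 - 30*(-5) = 5 + 150 = 155)
h(C) = C^(3/2)
(h(1*P)*W(-6))*3 = ((1*155)^(3/2)*(-3/2 - 3/2*(-6)))*3 = (155^(3/2)*(-3/2 + 9))*3 = ((155*√155)*(15/2))*3 = (2325*√155/2)*3 = 6975*√155/2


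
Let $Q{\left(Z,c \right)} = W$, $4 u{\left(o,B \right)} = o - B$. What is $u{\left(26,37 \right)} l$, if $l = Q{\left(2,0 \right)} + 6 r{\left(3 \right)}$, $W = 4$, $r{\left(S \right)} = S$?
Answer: $- \frac{121}{2} \approx -60.5$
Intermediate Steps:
$u{\left(o,B \right)} = - \frac{B}{4} + \frac{o}{4}$ ($u{\left(o,B \right)} = \frac{o - B}{4} = - \frac{B}{4} + \frac{o}{4}$)
$Q{\left(Z,c \right)} = 4$
$l = 22$ ($l = 4 + 6 \cdot 3 = 4 + 18 = 22$)
$u{\left(26,37 \right)} l = \left(\left(- \frac{1}{4}\right) 37 + \frac{1}{4} \cdot 26\right) 22 = \left(- \frac{37}{4} + \frac{13}{2}\right) 22 = \left(- \frac{11}{4}\right) 22 = - \frac{121}{2}$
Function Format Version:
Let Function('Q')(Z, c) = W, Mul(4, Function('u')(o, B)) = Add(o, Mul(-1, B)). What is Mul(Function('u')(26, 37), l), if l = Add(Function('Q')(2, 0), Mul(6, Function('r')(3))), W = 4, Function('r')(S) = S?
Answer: Rational(-121, 2) ≈ -60.500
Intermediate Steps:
Function('u')(o, B) = Add(Mul(Rational(-1, 4), B), Mul(Rational(1, 4), o)) (Function('u')(o, B) = Mul(Rational(1, 4), Add(o, Mul(-1, B))) = Add(Mul(Rational(-1, 4), B), Mul(Rational(1, 4), o)))
Function('Q')(Z, c) = 4
l = 22 (l = Add(4, Mul(6, 3)) = Add(4, 18) = 22)
Mul(Function('u')(26, 37), l) = Mul(Add(Mul(Rational(-1, 4), 37), Mul(Rational(1, 4), 26)), 22) = Mul(Add(Rational(-37, 4), Rational(13, 2)), 22) = Mul(Rational(-11, 4), 22) = Rational(-121, 2)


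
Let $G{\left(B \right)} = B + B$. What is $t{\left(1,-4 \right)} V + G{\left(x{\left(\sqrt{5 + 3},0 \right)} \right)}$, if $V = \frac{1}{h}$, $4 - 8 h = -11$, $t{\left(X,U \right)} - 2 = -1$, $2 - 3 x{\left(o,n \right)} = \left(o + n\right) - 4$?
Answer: $\frac{68}{15} - \frac{4 \sqrt{2}}{3} \approx 2.6477$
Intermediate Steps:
$x{\left(o,n \right)} = 2 - \frac{n}{3} - \frac{o}{3}$ ($x{\left(o,n \right)} = \frac{2}{3} - \frac{\left(o + n\right) - 4}{3} = \frac{2}{3} - \frac{\left(n + o\right) - 4}{3} = \frac{2}{3} - \frac{-4 + n + o}{3} = \frac{2}{3} - \left(- \frac{4}{3} + \frac{n}{3} + \frac{o}{3}\right) = 2 - \frac{n}{3} - \frac{o}{3}$)
$t{\left(X,U \right)} = 1$ ($t{\left(X,U \right)} = 2 - 1 = 1$)
$G{\left(B \right)} = 2 B$
$h = \frac{15}{8}$ ($h = \frac{1}{2} - - \frac{11}{8} = \frac{1}{2} + \frac{11}{8} = \frac{15}{8} \approx 1.875$)
$V = \frac{8}{15}$ ($V = \frac{1}{\frac{15}{8}} = \frac{8}{15} \approx 0.53333$)
$t{\left(1,-4 \right)} V + G{\left(x{\left(\sqrt{5 + 3},0 \right)} \right)} = 1 \cdot \frac{8}{15} + 2 \left(2 - 0 - \frac{\sqrt{5 + 3}}{3}\right) = \frac{8}{15} + 2 \left(2 + 0 - \frac{\sqrt{8}}{3}\right) = \frac{8}{15} + 2 \left(2 + 0 - \frac{2 \sqrt{2}}{3}\right) = \frac{8}{15} + 2 \left(2 - \frac{2 \sqrt{2}}{3}\right) = \frac{8}{15} + \left(4 - \frac{4 \sqrt{2}}{3}\right) = \frac{68}{15} - \frac{4 \sqrt{2}}{3}$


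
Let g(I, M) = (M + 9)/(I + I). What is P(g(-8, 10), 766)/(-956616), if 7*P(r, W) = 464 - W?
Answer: 151/3348156 ≈ 4.5099e-5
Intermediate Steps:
g(I, M) = (9 + M)/(2*I) (g(I, M) = (9 + M)/((2*I)) = (9 + M)*(1/(2*I)) = (9 + M)/(2*I))
P(r, W) = 464/7 - W/7 (P(r, W) = (464 - W)/7 = 464/7 - W/7)
P(g(-8, 10), 766)/(-956616) = (464/7 - 1/7*766)/(-956616) = (464/7 - 766/7)*(-1/956616) = -302/7*(-1/956616) = 151/3348156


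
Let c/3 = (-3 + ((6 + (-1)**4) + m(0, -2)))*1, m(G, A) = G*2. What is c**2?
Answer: 144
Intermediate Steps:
m(G, A) = 2*G
c = 12 (c = 3*((-3 + ((6 + (-1)**4) + 2*0))*1) = 3*((-3 + ((6 + 1) + 0))*1) = 3*((-3 + (7 + 0))*1) = 3*((-3 + 7)*1) = 3*(4*1) = 3*4 = 12)
c**2 = 12**2 = 144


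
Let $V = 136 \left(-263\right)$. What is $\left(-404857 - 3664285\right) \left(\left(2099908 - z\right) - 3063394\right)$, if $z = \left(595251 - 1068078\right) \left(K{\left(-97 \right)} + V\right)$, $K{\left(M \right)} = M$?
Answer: $69008187893374422$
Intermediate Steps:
$V = -35768$
$z = 16957940355$ ($z = \left(595251 - 1068078\right) \left(-97 - 35768\right) = \left(-472827\right) \left(-35865\right) = 16957940355$)
$\left(-404857 - 3664285\right) \left(\left(2099908 - z\right) - 3063394\right) = \left(-404857 - 3664285\right) \left(\left(2099908 - 16957940355\right) - 3063394\right) = - 4069142 \left(\left(2099908 - 16957940355\right) - 3063394\right) = - 4069142 \left(-16955840447 - 3063394\right) = \left(-4069142\right) \left(-16958903841\right) = 69008187893374422$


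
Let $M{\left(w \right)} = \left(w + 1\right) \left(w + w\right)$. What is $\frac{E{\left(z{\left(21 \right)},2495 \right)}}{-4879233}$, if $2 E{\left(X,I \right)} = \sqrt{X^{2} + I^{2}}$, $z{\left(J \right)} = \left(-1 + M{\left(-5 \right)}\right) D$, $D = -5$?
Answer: $- \frac{5 \sqrt{250522}}{9758466} \approx -0.00025646$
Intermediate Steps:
$M{\left(w \right)} = 2 w \left(1 + w\right)$ ($M{\left(w \right)} = \left(1 + w\right) 2 w = 2 w \left(1 + w\right)$)
$z{\left(J \right)} = -195$ ($z{\left(J \right)} = \left(-1 + 2 \left(-5\right) \left(1 - 5\right)\right) \left(-5\right) = \left(-1 + 2 \left(-5\right) \left(-4\right)\right) \left(-5\right) = \left(-1 + 40\right) \left(-5\right) = 39 \left(-5\right) = -195$)
$E{\left(X,I \right)} = \frac{\sqrt{I^{2} + X^{2}}}{2}$ ($E{\left(X,I \right)} = \frac{\sqrt{X^{2} + I^{2}}}{2} = \frac{\sqrt{I^{2} + X^{2}}}{2}$)
$\frac{E{\left(z{\left(21 \right)},2495 \right)}}{-4879233} = \frac{\frac{1}{2} \sqrt{2495^{2} + \left(-195\right)^{2}}}{-4879233} = \frac{\sqrt{6225025 + 38025}}{2} \left(- \frac{1}{4879233}\right) = \frac{\sqrt{6263050}}{2} \left(- \frac{1}{4879233}\right) = \frac{5 \sqrt{250522}}{2} \left(- \frac{1}{4879233}\right) = - \frac{5 \sqrt{250522}}{9758466}$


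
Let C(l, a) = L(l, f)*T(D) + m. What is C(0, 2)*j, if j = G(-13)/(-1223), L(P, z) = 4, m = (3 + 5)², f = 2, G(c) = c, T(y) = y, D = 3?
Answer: 988/1223 ≈ 0.80785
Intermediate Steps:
m = 64 (m = 8² = 64)
C(l, a) = 76 (C(l, a) = 4*3 + 64 = 12 + 64 = 76)
j = 13/1223 (j = -13/(-1223) = -13*(-1/1223) = 13/1223 ≈ 0.010630)
C(0, 2)*j = 76*(13/1223) = 988/1223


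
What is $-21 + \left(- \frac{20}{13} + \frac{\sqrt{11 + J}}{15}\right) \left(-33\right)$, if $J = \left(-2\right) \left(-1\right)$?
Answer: $\frac{387}{13} - \frac{11 \sqrt{13}}{5} \approx 21.837$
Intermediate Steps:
$J = 2$
$-21 + \left(- \frac{20}{13} + \frac{\sqrt{11 + J}}{15}\right) \left(-33\right) = -21 + \left(- \frac{20}{13} + \frac{\sqrt{11 + 2}}{15}\right) \left(-33\right) = -21 + \left(\left(-20\right) \frac{1}{13} + \sqrt{13} \cdot \frac{1}{15}\right) \left(-33\right) = -21 + \left(- \frac{20}{13} + \frac{\sqrt{13}}{15}\right) \left(-33\right) = -21 + \left(\frac{660}{13} - \frac{11 \sqrt{13}}{5}\right) = \frac{387}{13} - \frac{11 \sqrt{13}}{5}$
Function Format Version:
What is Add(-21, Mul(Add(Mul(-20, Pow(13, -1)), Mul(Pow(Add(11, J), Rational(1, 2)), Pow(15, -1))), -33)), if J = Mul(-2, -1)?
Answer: Add(Rational(387, 13), Mul(Rational(-11, 5), Pow(13, Rational(1, 2)))) ≈ 21.837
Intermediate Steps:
J = 2
Add(-21, Mul(Add(Mul(-20, Pow(13, -1)), Mul(Pow(Add(11, J), Rational(1, 2)), Pow(15, -1))), -33)) = Add(-21, Mul(Add(Mul(-20, Pow(13, -1)), Mul(Pow(Add(11, 2), Rational(1, 2)), Pow(15, -1))), -33)) = Add(-21, Mul(Add(Mul(-20, Rational(1, 13)), Mul(Pow(13, Rational(1, 2)), Rational(1, 15))), -33)) = Add(-21, Mul(Add(Rational(-20, 13), Mul(Rational(1, 15), Pow(13, Rational(1, 2)))), -33)) = Add(-21, Add(Rational(660, 13), Mul(Rational(-11, 5), Pow(13, Rational(1, 2))))) = Add(Rational(387, 13), Mul(Rational(-11, 5), Pow(13, Rational(1, 2))))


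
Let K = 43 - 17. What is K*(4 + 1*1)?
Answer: 130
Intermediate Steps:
K = 26
K*(4 + 1*1) = 26*(4 + 1*1) = 26*(4 + 1) = 26*5 = 130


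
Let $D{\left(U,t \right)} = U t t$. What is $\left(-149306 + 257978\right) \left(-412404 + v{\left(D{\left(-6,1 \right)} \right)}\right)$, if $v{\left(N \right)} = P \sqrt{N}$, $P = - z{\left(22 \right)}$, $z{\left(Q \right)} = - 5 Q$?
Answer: $-44816767488 + 11953920 i \sqrt{6} \approx -4.4817 \cdot 10^{10} + 2.9281 \cdot 10^{7} i$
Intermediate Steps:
$P = 110$ ($P = - \left(-5\right) 22 = \left(-1\right) \left(-110\right) = 110$)
$D{\left(U,t \right)} = U t^{2}$
$v{\left(N \right)} = 110 \sqrt{N}$
$\left(-149306 + 257978\right) \left(-412404 + v{\left(D{\left(-6,1 \right)} \right)}\right) = \left(-149306 + 257978\right) \left(-412404 + 110 \sqrt{- 6 \cdot 1^{2}}\right) = 108672 \left(-412404 + 110 \sqrt{\left(-6\right) 1}\right) = 108672 \left(-412404 + 110 \sqrt{-6}\right) = 108672 \left(-412404 + 110 i \sqrt{6}\right) = -44816767488 + 11953920 i \sqrt{6}$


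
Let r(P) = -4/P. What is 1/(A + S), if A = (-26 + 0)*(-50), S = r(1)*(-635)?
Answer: 1/3840 ≈ 0.00026042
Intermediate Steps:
S = 2540 (S = -4/1*(-635) = -4*1*(-635) = -4*(-635) = 2540)
A = 1300 (A = -26*(-50) = 1300)
1/(A + S) = 1/(1300 + 2540) = 1/3840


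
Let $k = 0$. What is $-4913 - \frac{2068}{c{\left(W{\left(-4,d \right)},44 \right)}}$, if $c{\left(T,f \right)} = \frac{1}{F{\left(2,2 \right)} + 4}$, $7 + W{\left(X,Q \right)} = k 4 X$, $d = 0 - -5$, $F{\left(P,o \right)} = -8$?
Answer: $3359$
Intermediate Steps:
$d = 5$ ($d = 0 + 5 = 5$)
$W{\left(X,Q \right)} = -7$ ($W{\left(X,Q \right)} = -7 + 0 \cdot 4 X = -7 + 0 X = -7 + 0 = -7$)
$c{\left(T,f \right)} = - \frac{1}{4}$ ($c{\left(T,f \right)} = \frac{1}{-8 + 4} = \frac{1}{-4} = - \frac{1}{4}$)
$-4913 - \frac{2068}{c{\left(W{\left(-4,d \right)},44 \right)}} = -4913 - \frac{2068}{- \frac{1}{4}} = -4913 - 2068 \left(-4\right) = -4913 - -8272 = -4913 + 8272 = 3359$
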